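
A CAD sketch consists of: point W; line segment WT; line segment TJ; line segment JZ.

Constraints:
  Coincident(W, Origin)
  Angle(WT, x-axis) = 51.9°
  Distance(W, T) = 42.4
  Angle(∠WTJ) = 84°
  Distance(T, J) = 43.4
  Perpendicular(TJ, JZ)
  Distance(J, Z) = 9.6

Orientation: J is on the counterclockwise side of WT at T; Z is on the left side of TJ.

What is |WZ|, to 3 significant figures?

50.8

∠WTJ = 84.0°, so TJ runs at 51.9° + (180° − 84.0°) = 148° from the x-axis; with |TJ| = 43.4, J = T + 43.4·(cos 148°, sin 148°) = (-10.6, 56.4). TJ ⟂ JZ; with |JZ| = 9.6 on the left of TJ, Z = J + 9.6·(-0.531, -0.847) = (-15.7, 48.3). Then |WZ| = |Z − W| = 50.8.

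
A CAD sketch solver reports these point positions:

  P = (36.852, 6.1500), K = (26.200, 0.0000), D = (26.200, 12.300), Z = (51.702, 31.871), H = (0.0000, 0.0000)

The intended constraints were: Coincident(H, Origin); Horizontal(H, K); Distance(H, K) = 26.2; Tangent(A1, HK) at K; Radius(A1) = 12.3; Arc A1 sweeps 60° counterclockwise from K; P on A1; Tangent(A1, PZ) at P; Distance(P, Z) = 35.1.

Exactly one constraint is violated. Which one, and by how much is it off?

Distance(P, Z) = 35.1 — off by 5.40.

H = (0.00, 0.00) ✓; H.y = 0.00, K.y = 0.00 ✓; |HK| = 26.20 ✓; ∠(DK, KH) = 90.00° ✓; |DK| = 12.30 ✓; bearing(D→P) − bearing(D→K) = 60.00° ✓; |DP| = 12.30 ✓; ∠(DP, PZ) = 90.00° ✓; |PZ| = 29.70 ✗.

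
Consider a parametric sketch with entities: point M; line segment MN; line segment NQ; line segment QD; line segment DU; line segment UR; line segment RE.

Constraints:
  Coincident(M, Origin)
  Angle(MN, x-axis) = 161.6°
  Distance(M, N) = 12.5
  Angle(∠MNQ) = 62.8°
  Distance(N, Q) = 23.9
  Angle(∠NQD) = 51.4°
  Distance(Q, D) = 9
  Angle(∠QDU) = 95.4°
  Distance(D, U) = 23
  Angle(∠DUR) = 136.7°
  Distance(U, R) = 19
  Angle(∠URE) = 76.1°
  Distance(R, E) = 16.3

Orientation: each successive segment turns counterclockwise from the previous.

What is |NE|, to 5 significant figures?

26.289

M is at the origin; MN runs at 161.6° with length 12.5, so N = (-11.861, 3.9456). ∠MNQ = 62.8° gives NQ at -81.200° from the x-axis; with |NQ| = 23.9, Q = (-8.2046, -19.673). ∠NQD = 51.4° gives QD at 47.400° from the x-axis; with |QD| = 9.0, D = (-2.1127, -13.048). ∠QDU = 95.4° gives DU at 132.00° from the x-axis; with |DU| = 23.0, U = (-17.503, 4.0442). ∠DUR = 136.7° gives UR at 175.30° from the x-axis; with |UR| = 19.0, R = (-36.439, 5.6010). ∠URE = 76.1° gives RE at -80.800° from the x-axis; with |RE| = 16.3, E = (-33.833, -10.489). Then |NE| = |E − N| = 26.289.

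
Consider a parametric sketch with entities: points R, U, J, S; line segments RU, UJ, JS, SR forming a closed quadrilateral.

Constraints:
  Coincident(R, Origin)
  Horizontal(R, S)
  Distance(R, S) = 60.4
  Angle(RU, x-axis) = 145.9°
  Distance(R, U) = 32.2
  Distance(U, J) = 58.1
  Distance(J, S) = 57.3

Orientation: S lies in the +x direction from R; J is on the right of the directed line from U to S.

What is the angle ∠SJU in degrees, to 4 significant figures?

100.8°

Checks: |UJ| = 58.10 ✓; |JS| = 57.30 ✓.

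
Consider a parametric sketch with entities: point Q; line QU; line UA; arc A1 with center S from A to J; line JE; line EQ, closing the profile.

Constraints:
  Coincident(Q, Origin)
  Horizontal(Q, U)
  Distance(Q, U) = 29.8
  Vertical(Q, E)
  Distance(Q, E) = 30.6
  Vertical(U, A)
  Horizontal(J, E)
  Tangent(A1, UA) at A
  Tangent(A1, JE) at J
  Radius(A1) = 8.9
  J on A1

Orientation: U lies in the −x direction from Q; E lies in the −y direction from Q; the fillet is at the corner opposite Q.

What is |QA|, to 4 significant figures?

36.86

The virtual corner opposite Q is at (-29.80, -30.60). Tangency of A1 to UA means the radius SA is perpendicular to UA and tangency of A1 to JE means the radius SJ is perpendicular to JE, with radius 8.9, so the center S sits 8.9 in from both sides at S = (-20.90, -21.70). That places the tangent points at A = (-29.80, -21.70) on UA and J = (-20.90, -30.60) on JE. Then |QA| = |A − Q| = 36.86.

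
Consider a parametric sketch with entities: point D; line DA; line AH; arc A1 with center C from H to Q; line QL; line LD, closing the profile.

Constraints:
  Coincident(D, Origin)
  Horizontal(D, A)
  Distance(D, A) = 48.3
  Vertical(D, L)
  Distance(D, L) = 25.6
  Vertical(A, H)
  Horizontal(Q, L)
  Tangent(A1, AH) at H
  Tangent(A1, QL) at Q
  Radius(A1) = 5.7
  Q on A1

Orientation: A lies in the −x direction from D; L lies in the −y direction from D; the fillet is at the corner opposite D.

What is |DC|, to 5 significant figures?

47.019

D is at the origin; D and A share the same y with |DA| = 48.3 and A on the −x side, so A = (-48.300, 0.0000). D and L share the same x with |DL| = 25.6 and L on the −y side, so L = (0.0000, -25.600). The virtual corner opposite D is at (-48.300, -25.600). Since A1 is tangent to AH there, CH ⟂ AH and tangency of A1 to QL means the radius CQ is perpendicular to QL, with radius 5.7, so the center C sits 5.7 in from both sides at C = (-42.600, -19.900). Then |DC| = |C − D| = 47.019.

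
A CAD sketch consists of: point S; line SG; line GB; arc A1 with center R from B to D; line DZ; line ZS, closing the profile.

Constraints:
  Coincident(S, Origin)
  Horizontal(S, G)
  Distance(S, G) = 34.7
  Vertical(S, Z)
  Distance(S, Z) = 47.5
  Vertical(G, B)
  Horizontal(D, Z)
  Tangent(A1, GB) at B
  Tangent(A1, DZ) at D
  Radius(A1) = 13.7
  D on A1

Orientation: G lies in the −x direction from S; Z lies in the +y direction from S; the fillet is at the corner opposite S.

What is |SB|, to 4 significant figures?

48.44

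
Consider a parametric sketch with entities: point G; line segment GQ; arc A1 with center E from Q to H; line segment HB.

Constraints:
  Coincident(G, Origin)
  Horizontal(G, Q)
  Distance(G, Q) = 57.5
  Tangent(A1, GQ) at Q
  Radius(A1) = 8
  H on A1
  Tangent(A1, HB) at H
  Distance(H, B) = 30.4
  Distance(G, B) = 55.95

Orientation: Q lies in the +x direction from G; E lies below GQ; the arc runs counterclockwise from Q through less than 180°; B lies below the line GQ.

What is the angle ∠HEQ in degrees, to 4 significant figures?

77.16°

Checks: G.y = 0.00, Q.y = 0.00 ✓; |EH| = 8.000 ✓; ∠(EH, HB) = 90.00° ✓; |HB| = 30.40 ✓; |GB| = 55.95 ✓.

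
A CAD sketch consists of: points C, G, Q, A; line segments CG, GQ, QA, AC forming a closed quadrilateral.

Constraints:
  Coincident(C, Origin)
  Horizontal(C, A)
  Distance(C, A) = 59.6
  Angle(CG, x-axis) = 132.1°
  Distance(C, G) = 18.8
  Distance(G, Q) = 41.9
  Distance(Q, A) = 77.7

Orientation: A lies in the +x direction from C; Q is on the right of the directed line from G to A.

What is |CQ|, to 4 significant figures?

30.78

C is at the origin; CA is horizontal with |CA| = 59.6 and A in +x, so A = (59.6, 0). CG runs at 132.1° with |CG| = 18.8, so G = (-12.60, 13.95). Q is determined by |GQ| = 41.9 and |QA| = 77.7 together: it lies at the intersection of circle(G, 41.9) and circle(A, 77.7). With |GA| = 73.54, the foot of the radical line on GA is 7.658 from G and the perpendicular offset is √(41.9² − 7.658²) = 41.19. Taking the right-of-GA solution: Q = (-12.90, -27.95).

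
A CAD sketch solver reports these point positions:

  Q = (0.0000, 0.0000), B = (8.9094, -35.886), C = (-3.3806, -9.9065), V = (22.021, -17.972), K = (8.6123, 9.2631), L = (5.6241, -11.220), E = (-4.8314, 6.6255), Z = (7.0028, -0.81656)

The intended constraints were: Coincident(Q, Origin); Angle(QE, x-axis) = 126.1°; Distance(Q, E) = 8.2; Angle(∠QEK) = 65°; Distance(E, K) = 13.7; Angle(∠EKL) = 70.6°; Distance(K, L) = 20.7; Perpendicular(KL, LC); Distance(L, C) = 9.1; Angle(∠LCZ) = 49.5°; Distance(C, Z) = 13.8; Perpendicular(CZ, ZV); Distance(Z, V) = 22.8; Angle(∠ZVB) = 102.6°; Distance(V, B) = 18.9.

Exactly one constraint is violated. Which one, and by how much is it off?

Distance(V, B) = 18.9 — off by 3.30.

Q = (0.00, 0.00) ✓; QE at 126.1° ✓; |QE| = 8.200 ✓; ∠QEK = 65.00° ✓; |EK| = 13.70 ✓; ∠EKL = 70.60° ✓; |KL| = 20.70 ✓; ∠(KL, LC) = 90.00° ✓; |LC| = 9.100 ✓; ∠LCZ = 49.50° ✓; |CZ| = 13.80 ✓; ∠(CZ, ZV) = 90.00° ✓; |ZV| = 22.80 ✓; ∠ZVB = 102.6° ✓; |VB| = 22.20 ✗.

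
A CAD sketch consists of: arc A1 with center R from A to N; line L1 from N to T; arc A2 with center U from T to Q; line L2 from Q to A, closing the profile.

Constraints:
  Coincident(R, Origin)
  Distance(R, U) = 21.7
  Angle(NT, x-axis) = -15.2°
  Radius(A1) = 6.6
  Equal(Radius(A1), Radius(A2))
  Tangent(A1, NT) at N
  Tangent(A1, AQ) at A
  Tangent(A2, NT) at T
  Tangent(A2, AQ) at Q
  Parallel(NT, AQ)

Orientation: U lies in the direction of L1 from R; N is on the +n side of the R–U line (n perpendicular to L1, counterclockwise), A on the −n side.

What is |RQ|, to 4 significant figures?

22.68

The slot axis is L1's direction at -15.2°, so u = (cos -15.2°, sin -15.2°) = (0.9650, -0.2622) and n = (−sin -15.2°, cos -15.2°) = (0.2622, 0.9650). R is at the origin and U lies 21.7 along u from R, so U = 21.7·u = (20.94, -5.690). Tangency of A1 to both parallel lines with radius 6.6 puts N and A at R ± 6.6·n: N = (1.730, 6.369), A = (-1.730, -6.369). Equal radii place T and Q the same way about U: T = U + 6.6·n = (22.67, 0.6796), Q = U − 6.6·n = (19.21, -12.06). Then |RQ| = |Q − R| = 22.68.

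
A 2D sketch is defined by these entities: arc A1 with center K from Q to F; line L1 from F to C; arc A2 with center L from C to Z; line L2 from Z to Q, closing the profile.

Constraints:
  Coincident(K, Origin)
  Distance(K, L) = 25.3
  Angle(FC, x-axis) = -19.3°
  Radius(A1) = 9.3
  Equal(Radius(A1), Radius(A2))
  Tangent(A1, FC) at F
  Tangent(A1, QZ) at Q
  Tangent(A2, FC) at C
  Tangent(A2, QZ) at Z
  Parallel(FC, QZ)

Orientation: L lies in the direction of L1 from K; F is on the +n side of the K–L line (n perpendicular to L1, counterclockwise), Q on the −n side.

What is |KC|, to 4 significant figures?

26.96

The slot axis is L1's direction at -19.3°, so u = (cos -19.3°, sin -19.3°) = (0.9438, -0.3305) and n = (−sin -19.3°, cos -19.3°) = (0.3305, 0.9438). K is at the origin and L lies 25.3 along u from K, so L = 25.3·u = (23.88, -8.362). Tangency of A1 to both parallel lines with radius 9.3 puts F and Q at K ± 9.3·n: F = (3.074, 8.777), Q = (-3.074, -8.777). Equal radii place C and Z the same way about L: C = L + 9.3·n = (26.95, 0.4153), Z = L − 9.3·n = (20.80, -17.14). Then |KC| = |C − K| = 26.96.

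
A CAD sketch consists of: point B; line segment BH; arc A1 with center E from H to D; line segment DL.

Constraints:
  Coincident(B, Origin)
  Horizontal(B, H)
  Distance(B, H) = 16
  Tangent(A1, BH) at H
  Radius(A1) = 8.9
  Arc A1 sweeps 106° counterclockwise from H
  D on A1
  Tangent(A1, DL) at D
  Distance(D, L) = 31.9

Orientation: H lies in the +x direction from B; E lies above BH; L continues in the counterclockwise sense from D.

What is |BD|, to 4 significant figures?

27.05

B is at the origin; B and H share the same y with |BH| = 16.0 and H on the +x side, so H = (16.00, 0.000). A1 meets BH tangentially, so EH is at right angles to BH, so E = H + (0, 8.9) = (16.00, 8.900). On A1, H sits at bearing -90° from E; a 106° counterclockwise sweep puts D at bearing 16°, so D = E + 8.9·(cos 16°, sin 16°) = (24.56, 11.35). Then |BD| = |D − B| = 27.05.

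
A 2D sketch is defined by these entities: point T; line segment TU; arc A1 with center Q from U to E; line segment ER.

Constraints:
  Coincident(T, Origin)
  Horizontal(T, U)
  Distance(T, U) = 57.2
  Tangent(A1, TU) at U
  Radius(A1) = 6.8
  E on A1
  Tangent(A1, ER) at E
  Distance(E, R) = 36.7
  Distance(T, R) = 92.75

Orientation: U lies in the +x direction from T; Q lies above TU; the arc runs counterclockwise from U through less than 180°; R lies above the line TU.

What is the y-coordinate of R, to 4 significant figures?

26.56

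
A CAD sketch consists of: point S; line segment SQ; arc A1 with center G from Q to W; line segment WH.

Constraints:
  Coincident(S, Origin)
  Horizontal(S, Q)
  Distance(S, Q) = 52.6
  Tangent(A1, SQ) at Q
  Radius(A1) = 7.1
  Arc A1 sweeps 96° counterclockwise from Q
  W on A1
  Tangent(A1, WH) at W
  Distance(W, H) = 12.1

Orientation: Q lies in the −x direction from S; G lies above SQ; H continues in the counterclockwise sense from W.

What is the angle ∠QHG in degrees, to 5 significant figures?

8.1454°

S is at the origin; SQ is horizontal with |SQ| = 52.6 and Q on the −x side, so Q = (-52.600, 0.0000). Since A1 is tangent to SQ there, GQ ⟂ SQ, so G = Q + (0, 7.1) = (-52.600, 7.1000). On A1, Q sits at bearing -90° from G; a 96° counterclockwise sweep puts W at bearing 6°, so W = G + 7.1·(cos 6°, sin 6°) = (-45.539, 7.8422). A1 meets WH tangentially, so GW is at right angles to WH, so WH runs along (−sin 6°, cos 6°); with |WH| = 12.1, H = (-46.804, 19.876). Then cos ∠QHG = HQ·HG / (|HQ||HG|), giving 8.1454°.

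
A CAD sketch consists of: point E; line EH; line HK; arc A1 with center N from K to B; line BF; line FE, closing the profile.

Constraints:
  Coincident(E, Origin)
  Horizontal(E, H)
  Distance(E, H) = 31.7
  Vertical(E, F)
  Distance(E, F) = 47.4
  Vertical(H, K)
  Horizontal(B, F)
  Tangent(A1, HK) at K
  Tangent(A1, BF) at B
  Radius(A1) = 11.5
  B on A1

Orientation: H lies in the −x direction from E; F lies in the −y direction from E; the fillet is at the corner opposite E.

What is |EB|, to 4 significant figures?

51.52

E is at the origin; E and H share the same y with |EH| = 31.7 and H on the −x side, so H = (-31.70, 0.000). E and F share the same x with |EF| = 47.4 and F on the −y side, so F = (0.000, -47.40). The virtual corner opposite E is at (-31.70, -47.40). Tangency of A1 to HK means the radius NK is perpendicular to HK and the tangent condition forces NB to be normal to BF, with radius 11.5, so the center N sits 11.5 in from both sides at N = (-20.20, -35.90). That places the tangent points at K = (-31.70, -35.90) on HK and B = (-20.20, -47.40) on BF. Then |EB| = |B − E| = 51.52.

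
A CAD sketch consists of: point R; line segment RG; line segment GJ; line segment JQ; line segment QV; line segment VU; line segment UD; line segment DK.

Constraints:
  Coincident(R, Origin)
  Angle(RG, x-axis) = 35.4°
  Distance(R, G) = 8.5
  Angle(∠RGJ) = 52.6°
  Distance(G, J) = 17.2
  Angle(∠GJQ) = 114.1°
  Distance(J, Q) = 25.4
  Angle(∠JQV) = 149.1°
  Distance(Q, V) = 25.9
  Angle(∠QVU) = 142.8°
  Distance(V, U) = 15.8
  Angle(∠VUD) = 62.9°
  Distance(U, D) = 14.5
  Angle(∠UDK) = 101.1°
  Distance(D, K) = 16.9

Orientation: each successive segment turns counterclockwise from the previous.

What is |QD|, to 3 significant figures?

30.0

∠QVU = 142.8° gives VU at -63.2° from the x-axis; with |VU| = 15.8, U = (-23.8, -48.6). ∠VUD = 62.9° gives UD at 53.9° from the x-axis; with |UD| = 14.5, D = (-15.3, -36.9). Then |QD| = |D − Q| = 30.0.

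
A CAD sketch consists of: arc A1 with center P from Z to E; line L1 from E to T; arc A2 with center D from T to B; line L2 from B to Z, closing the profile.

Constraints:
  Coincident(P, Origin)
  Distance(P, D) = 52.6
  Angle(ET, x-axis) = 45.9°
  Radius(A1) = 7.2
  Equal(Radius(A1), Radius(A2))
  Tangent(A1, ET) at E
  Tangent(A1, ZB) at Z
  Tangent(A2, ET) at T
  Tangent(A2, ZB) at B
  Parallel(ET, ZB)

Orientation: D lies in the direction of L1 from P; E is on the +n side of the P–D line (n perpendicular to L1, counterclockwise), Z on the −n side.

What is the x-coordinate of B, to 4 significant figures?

41.78

The slot axis is L1's direction at 45.9°, so u = (cos 45.9°, sin 45.9°) = (0.6959, 0.7181) and n = (−sin 45.9°, cos 45.9°) = (-0.7181, 0.6959). P is at the origin and D lies 52.6 along u from P, so D = 52.6·u = (36.61, 37.77). Tangency of A1 to both parallel lines with radius 7.2 puts E and Z at P ± 7.2·n: E = (-5.171, 5.011), Z = (5.171, -5.011). Equal radii place T and B the same way about D: T = D + 7.2·n = (31.43, 42.78), B = D − 7.2·n = (41.78, 32.76). So B.x = 41.78.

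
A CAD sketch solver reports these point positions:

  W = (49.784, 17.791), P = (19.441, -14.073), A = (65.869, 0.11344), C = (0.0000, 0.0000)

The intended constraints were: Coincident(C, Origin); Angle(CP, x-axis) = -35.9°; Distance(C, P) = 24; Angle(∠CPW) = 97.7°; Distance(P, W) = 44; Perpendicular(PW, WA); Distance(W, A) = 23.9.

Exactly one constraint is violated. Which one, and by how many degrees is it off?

Perpendicular(PW, WA) — off by 4.10°.

C = (0.00, 0.00) ✓; CP at -35.90° ✓; |CP| = 24.00 ✓; ∠CPW = 97.70° ✓; |PW| = 44.00 ✓; ∠(PW, WA) = 94.10° ✗; |WA| = 23.90 ✓.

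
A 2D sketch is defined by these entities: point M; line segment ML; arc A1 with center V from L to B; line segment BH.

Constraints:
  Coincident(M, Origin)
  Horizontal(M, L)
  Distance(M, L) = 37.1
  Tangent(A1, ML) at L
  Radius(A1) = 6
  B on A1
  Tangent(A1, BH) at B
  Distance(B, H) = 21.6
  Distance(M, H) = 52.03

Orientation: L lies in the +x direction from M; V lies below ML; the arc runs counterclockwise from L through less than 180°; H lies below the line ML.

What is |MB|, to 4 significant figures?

33.49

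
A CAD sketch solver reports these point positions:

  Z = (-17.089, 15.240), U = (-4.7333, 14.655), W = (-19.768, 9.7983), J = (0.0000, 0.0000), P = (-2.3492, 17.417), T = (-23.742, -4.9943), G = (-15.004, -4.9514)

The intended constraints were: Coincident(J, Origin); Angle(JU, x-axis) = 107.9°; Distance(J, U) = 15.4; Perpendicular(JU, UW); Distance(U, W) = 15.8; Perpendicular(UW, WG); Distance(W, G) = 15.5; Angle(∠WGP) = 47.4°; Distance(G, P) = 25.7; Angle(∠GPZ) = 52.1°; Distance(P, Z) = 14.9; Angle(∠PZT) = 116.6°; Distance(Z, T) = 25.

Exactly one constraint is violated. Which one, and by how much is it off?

Distance(Z, T) = 25 — off by 3.70.

J = (0.00, 0.00) ✓; JU at 107.9° ✓; |JU| = 15.40 ✓; ∠(JU, UW) = 90.00° ✓; |UW| = 15.80 ✓; ∠(UW, WG) = 90.00° ✓; |WG| = 15.50 ✓; ∠WGP = 47.40° ✓; |GP| = 25.70 ✓; ∠GPZ = 52.10° ✓; |PZ| = 14.90 ✓; ∠PZT = 116.6° ✓; |ZT| = 21.30 ✗.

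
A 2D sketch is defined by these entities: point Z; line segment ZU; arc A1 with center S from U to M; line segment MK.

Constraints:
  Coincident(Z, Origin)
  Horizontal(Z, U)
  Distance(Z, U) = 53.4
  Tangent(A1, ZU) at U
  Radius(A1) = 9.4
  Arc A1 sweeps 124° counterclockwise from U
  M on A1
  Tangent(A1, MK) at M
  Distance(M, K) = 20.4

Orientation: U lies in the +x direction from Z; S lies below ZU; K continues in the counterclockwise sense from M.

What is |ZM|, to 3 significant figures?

47.9

A1 meets ZU tangentially, so SU is at right angles to ZU, so S = U + (0, -9.4) = (53.4, -9.40). On A1, U sits at bearing 90° from S; a 124° counterclockwise sweep puts M at bearing 214°, so M = S + 9.4·(cos 214°, sin 214°) = (45.6, -14.7). Then |ZM| = |M − Z| = 47.9.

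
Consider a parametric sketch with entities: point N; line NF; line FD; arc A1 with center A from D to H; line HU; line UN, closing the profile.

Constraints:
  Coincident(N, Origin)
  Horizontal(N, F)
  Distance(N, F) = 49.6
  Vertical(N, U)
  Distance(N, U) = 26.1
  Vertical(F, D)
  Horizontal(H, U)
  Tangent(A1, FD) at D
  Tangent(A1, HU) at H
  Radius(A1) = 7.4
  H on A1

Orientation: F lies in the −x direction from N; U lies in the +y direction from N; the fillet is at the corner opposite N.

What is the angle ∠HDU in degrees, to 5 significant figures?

36.514°

N is at the origin; N and F share the same y with |NF| = 49.6 and F on the −x side, so F = (-49.600, 0.0000). NU is vertical with |NU| = 26.1 and U on the +y side, so U = (0.0000, 26.100). The virtual corner opposite N is at (-49.600, 26.100). Since A1 is tangent to FD there, AD ⟂ FD and since A1 is tangent to HU there, AH ⟂ HU, with radius 7.4, so the center A sits 7.4 in from both sides at A = (-42.200, 18.700). That places the tangent points at D = (-49.600, 18.700) on FD and H = (-42.200, 26.100) on HU. Then cos ∠HDU = DH·DU / (|DH||DU|), giving 36.514°.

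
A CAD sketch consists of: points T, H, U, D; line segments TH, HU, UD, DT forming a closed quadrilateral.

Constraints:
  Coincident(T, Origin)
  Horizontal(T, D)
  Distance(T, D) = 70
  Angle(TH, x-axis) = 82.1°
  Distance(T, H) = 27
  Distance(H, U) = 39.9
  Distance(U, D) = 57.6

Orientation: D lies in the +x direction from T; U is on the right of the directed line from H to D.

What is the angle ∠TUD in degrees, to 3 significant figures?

127°

T is at the origin; TD is horizontal with |TD| = 70.0 and D in +x, so D = (70.0, 0). TH runs at 82.1° with |TH| = 27.0, so H = (3.71, 26.7). U is determined by |HU| = 39.9 and |UD| = 57.6 together: it lies at the intersection of circle(H, 39.9) and circle(D, 57.6). With |HD| = 71.5, the foot of the radical line on HD is 23.7 from H and the perpendicular offset is √(39.9² − 23.7²) = 32.1. Taking the right-of-HD solution: U = (13.6, -11.9).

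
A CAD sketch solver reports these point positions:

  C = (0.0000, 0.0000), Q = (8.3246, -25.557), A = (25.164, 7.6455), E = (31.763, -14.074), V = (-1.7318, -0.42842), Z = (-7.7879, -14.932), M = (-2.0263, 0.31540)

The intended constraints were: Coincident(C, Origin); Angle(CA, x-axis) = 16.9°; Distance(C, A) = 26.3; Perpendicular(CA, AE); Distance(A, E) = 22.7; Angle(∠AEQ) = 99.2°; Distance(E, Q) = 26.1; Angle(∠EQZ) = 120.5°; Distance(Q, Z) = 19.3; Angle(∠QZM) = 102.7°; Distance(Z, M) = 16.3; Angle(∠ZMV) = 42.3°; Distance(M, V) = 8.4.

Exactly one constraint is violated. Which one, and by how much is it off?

Distance(M, V) = 8.4 — off by 7.60.

C = (0.00, 0.00) ✓; CA at 16.90° ✓; |CA| = 26.30 ✓; ∠(CA, AE) = 90.00° ✓; |AE| = 22.70 ✓; ∠AEQ = 99.20° ✓; |EQ| = 26.10 ✓; ∠EQZ = 120.5° ✓; |QZ| = 19.30 ✓; ∠QZM = 102.7° ✓; |ZM| = 16.30 ✓; ∠ZMV = 42.30° ✓; |MV| = 0.8000 ✗.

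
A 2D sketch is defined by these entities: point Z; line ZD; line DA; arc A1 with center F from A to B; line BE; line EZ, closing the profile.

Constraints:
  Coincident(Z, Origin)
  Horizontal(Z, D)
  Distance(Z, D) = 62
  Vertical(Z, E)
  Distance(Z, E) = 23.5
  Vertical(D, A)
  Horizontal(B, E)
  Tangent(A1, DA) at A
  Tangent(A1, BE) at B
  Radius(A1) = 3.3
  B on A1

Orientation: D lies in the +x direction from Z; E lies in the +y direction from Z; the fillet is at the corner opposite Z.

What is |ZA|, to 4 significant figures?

65.21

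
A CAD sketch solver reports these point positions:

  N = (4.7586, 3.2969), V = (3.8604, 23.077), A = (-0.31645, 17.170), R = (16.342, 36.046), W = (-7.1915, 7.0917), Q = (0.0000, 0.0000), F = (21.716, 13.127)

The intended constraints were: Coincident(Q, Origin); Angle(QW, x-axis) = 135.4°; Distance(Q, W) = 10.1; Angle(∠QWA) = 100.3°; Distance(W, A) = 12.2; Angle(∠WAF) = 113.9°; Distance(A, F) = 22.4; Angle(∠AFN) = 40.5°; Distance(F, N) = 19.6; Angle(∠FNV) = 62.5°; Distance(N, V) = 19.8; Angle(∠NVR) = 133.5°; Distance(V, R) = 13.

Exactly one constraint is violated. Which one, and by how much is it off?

Distance(V, R) = 13 — off by 5.00.

Q = (0.00, 0.00) ✓; QW at 135.4° ✓; |QW| = 10.10 ✓; ∠QWA = 100.3° ✓; |WA| = 12.20 ✓; ∠WAF = 113.9° ✓; |AF| = 22.40 ✓; ∠AFN = 40.50° ✓; |FN| = 19.60 ✓; ∠FNV = 62.50° ✓; |NV| = 19.80 ✓; ∠NVR = 133.5° ✓; |VR| = 18.00 ✗.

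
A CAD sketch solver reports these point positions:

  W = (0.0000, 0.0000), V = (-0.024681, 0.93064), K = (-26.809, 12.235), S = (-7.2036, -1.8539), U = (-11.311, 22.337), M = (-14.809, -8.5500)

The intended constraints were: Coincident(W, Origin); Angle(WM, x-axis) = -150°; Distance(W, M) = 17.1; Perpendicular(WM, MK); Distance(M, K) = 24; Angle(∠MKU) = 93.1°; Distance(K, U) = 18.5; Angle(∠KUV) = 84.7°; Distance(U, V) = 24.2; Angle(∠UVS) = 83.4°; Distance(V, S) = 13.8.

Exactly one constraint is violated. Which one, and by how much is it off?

Distance(V, S) = 13.8 — off by 6.10.

W = (0.00, 0.00) ✓; WM at -150.0° ✓; |WM| = 17.10 ✓; ∠(WM, MK) = 90.00° ✓; |MK| = 24.00 ✓; ∠MKU = 93.10° ✓; |KU| = 18.50 ✓; ∠KUV = 84.70° ✓; |UV| = 24.20 ✓; ∠UVS = 83.40° ✓; |VS| = 7.700 ✗.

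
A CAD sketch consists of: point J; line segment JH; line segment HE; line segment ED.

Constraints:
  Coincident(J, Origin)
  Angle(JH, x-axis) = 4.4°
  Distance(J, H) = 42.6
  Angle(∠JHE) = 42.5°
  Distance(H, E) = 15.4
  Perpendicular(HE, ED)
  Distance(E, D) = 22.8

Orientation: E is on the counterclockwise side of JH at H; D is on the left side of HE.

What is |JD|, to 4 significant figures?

17.09

∠JHE = 42.5°, so HE runs at 4.4° + (180° − 42.5°) = 141.9° from the x-axis; with |HE| = 15.4, E = H + 15.4·(cos 141.9°, sin 141.9°) = (30.36, 12.77). HE is perpendicular to ED; with |ED| = 22.8 on the left of HE, D = E + 22.8·(-0.6170, -0.7869) = (16.29, -5.172). Then |JD| = |D − J| = 17.09.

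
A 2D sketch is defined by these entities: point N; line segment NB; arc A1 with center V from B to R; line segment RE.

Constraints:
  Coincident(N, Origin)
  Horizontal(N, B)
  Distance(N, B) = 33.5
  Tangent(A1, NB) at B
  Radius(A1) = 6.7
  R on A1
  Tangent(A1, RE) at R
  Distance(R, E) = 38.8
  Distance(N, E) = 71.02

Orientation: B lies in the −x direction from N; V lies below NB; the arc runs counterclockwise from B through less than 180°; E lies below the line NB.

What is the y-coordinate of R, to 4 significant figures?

-2.507

Checks: |VB| = 6.700 ✓; |VR| = 6.700 ✓; ∠(VR, RE) = 90.00° ✓; |RE| = 38.80 ✓; |NE| = 71.02 ✓.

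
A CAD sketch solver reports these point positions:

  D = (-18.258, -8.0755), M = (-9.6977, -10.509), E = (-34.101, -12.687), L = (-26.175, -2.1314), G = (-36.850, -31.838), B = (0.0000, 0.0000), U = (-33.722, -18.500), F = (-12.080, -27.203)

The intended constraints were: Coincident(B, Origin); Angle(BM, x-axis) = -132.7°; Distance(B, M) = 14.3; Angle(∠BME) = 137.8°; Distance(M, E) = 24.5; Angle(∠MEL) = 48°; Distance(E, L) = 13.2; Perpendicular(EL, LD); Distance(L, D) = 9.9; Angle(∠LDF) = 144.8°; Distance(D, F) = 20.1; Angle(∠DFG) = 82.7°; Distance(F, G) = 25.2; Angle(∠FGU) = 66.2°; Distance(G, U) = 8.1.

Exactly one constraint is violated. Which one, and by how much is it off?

Distance(G, U) = 8.1 — off by 5.60.

B = (0.00, 0.00) ✓; BM at -132.7° ✓; |BM| = 14.30 ✓; ∠BME = 137.8° ✓; |ME| = 24.50 ✓; ∠MEL = 48.00° ✓; |EL| = 13.20 ✓; ∠(EL, LD) = 90.00° ✓; |LD| = 9.900 ✓; ∠LDF = 144.8° ✓; |DF| = 20.10 ✓; ∠DFG = 82.70° ✓; |FG| = 25.20 ✓; ∠FGU = 66.20° ✓; |GU| = 13.70 ✗.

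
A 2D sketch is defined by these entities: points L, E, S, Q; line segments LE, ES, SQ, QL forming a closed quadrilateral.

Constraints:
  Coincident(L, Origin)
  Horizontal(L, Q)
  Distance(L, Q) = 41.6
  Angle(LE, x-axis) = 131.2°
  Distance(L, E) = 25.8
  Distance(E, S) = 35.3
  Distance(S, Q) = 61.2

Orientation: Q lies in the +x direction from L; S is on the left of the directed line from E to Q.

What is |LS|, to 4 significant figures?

48.17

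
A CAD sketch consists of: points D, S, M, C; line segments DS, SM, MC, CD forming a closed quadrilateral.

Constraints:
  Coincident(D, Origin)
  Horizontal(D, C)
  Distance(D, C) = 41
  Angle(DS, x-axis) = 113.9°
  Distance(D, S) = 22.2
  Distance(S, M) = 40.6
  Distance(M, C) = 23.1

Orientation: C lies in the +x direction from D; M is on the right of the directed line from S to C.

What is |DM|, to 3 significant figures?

21.3

D is at the origin; DC is horizontal with |DC| = 41.0 and C in +x, so C = (41.0, 0). DS runs at 113.9° with |DS| = 22.2, so S = (-8.99, 20.3). M is determined by |SM| = 40.6 and |MC| = 23.1 together: it lies at the intersection of circle(S, 40.6) and circle(C, 23.1). With |SC| = 54.0, the foot of the radical line on SC is 37.3 from S and the perpendicular offset is √(40.6² − 37.3²) = 16.0. Taking the right-of-SC solution: M = (19.6, -8.58).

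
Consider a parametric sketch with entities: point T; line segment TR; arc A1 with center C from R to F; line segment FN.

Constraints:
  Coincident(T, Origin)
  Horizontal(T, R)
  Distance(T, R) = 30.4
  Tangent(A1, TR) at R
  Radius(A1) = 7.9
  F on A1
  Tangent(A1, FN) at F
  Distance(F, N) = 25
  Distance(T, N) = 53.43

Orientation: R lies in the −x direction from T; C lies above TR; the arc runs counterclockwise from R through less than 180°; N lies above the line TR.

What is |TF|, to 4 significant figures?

28.75

Checks: |CF| = 7.900 ✓; ∠(CF, FN) = 90.00° ✓; |FN| = 25.00 ✓; |TN| = 53.43 ✓.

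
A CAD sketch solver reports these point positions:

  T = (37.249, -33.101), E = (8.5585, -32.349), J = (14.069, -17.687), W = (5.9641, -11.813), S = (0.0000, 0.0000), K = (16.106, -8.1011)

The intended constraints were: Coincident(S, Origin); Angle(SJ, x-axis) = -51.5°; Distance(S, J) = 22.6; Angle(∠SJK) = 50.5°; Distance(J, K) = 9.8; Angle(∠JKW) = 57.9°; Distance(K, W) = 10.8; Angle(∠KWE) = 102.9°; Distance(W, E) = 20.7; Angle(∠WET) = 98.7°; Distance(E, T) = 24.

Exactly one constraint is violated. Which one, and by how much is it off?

Distance(E, T) = 24 — off by 4.70.

S = (0.00, 0.00) ✓; SJ at -51.50° ✓; |SJ| = 22.60 ✓; ∠SJK = 50.50° ✓; |JK| = 9.800 ✓; ∠JKW = 57.90° ✓; |KW| = 10.80 ✓; ∠KWE = 102.9° ✓; |WE| = 20.70 ✓; ∠WET = 98.70° ✓; |ET| = 28.70 ✗.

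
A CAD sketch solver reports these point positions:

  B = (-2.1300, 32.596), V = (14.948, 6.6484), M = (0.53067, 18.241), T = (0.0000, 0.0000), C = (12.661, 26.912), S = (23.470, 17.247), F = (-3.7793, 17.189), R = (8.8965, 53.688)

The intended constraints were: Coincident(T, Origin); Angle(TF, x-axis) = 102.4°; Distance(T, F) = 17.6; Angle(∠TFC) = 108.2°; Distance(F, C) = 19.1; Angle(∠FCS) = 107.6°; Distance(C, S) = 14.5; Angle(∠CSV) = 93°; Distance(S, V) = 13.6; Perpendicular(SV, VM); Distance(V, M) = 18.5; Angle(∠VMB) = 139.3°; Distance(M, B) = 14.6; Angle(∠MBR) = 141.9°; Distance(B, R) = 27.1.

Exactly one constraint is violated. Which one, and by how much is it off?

Distance(B, R) = 27.1 — off by 3.30.

T = (0.00, 0.00) ✓; TF at 102.4° ✓; |TF| = 17.60 ✓; ∠TFC = 108.2° ✓; |FC| = 19.10 ✓; ∠FCS = 107.6° ✓; |CS| = 14.50 ✓; ∠CSV = 93.00° ✓; |SV| = 13.60 ✓; ∠(SV, VM) = 90.00° ✓; |VM| = 18.50 ✓; ∠VMB = 139.3° ✓; |MB| = 14.60 ✓; ∠MBR = 141.9° ✓; |BR| = 23.80 ✗.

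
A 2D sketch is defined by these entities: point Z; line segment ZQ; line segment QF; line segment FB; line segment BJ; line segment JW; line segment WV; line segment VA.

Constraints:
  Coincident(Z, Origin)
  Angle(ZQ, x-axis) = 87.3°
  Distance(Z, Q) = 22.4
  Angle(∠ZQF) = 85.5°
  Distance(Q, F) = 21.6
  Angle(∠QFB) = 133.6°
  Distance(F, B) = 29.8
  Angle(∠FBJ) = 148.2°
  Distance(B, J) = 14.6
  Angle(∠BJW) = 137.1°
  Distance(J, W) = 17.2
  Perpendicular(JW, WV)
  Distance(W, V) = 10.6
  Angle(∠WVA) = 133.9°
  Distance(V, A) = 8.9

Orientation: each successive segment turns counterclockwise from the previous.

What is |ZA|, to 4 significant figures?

27.37

Z is at the origin; ZQ runs at 87.3° with length 22.4, so Q = (1.055, 22.38). ∠ZQF = 85.5° gives QF at -178.2° from the x-axis; with |QF| = 21.6, F = (-20.53, 21.70). ∠QFB = 133.6° gives FB at -131.8° from the x-axis; with |FB| = 29.8, B = (-40.40, -0.5185). ∠FBJ = 148.2° gives BJ at -100.0° from the x-axis; with |BJ| = 14.6, J = (-42.93, -14.90). ∠BJW = 137.1° gives JW at -57.10° from the x-axis; with |JW| = 17.2, W = (-33.59, -29.34). JW is perpendicular to WV, so WV runs at 32.90°; with |WV| = 10.6, V = (-24.69, -23.58). ∠WVA = 133.9° gives VA at 79.00° from the x-axis; with |VA| = 8.9, A = (-22.99, -14.84). Then |ZA| = |A − Z| = 27.37.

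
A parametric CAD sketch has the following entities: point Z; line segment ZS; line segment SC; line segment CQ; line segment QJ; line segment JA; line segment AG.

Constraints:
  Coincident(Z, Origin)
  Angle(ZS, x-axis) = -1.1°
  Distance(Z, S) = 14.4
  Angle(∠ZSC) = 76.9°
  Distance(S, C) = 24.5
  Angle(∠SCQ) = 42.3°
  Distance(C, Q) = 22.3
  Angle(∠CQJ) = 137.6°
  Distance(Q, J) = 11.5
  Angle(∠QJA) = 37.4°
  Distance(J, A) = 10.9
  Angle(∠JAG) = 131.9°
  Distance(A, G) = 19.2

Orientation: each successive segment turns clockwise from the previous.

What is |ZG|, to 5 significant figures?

20.873

Z is at the origin; ZS runs at -1.1° with length 14.4, so S = (14.397, -0.27644). ∠ZSC = 76.9° gives SC at -104.20° from the x-axis; with |SC| = 24.5, C = (8.3873, -24.028). ∠SCQ = 42.3° gives CQ at 118.10° from the x-axis; with |CQ| = 22.3, Q = (-2.1162, -4.3564). ∠CQJ = 137.6° gives QJ at 75.700° from the x-axis; with |QJ| = 11.5, J = (0.72424, 6.7873). ∠QJA = 37.4° gives JA at -66.900° from the x-axis; with |JA| = 10.9, A = (5.0007, -3.2388). ∠JAG = 131.9° gives AG at -115.00° from the x-axis; with |AG| = 19.2, G = (-3.1136, -20.640). Then |ZG| = |G − Z| = 20.873.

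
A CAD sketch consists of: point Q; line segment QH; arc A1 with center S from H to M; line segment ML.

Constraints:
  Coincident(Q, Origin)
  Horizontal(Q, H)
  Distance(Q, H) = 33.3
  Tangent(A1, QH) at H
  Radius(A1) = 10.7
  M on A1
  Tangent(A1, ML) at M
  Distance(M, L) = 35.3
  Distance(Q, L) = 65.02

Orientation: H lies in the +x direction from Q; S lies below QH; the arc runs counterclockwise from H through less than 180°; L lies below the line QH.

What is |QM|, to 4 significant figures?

30.40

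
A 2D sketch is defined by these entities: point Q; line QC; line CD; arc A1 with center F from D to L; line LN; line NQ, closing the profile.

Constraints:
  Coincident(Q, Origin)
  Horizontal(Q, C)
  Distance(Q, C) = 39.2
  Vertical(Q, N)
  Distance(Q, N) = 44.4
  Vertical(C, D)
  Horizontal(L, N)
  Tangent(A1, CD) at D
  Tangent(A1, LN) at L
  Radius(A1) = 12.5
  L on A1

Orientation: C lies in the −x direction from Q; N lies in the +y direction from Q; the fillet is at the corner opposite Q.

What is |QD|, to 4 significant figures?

50.54

The virtual corner opposite Q is at (-39.20, 44.40). Tangency of A1 to CD means the radius FD is perpendicular to CD and A1 meets LN tangentially, so FL is at right angles to LN, with radius 12.5, so the center F sits 12.5 in from both sides at F = (-26.70, 31.90). That places the tangent points at D = (-39.20, 31.90) on CD and L = (-26.70, 44.40) on LN. Then |QD| = |D − Q| = 50.54.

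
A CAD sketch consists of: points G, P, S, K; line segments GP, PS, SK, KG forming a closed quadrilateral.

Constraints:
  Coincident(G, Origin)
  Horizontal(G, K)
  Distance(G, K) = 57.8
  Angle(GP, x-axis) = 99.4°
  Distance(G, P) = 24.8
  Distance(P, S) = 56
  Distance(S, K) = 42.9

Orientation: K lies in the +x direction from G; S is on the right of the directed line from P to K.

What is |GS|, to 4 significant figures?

33.58

Checks: |PS| = 56.00 ✓; |SK| = 42.90 ✓.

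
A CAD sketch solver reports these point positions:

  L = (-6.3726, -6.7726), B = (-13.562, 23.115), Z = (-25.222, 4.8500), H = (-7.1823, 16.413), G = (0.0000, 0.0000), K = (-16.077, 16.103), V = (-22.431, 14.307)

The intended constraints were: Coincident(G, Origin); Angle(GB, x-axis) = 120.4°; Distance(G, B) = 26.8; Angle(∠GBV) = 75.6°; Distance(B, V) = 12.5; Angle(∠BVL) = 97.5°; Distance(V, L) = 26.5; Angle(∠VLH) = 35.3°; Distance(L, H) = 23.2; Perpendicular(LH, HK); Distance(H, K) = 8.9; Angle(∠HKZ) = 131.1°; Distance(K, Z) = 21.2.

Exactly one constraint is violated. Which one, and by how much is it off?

Distance(K, Z) = 21.2 — off by 6.70.

G = (0.00, 0.00) ✓; GB at 120.4° ✓; |GB| = 26.80 ✓; ∠GBV = 75.60° ✓; |BV| = 12.50 ✓; ∠BVL = 97.50° ✓; |VL| = 26.50 ✓; ∠VLH = 35.30° ✓; |LH| = 23.20 ✓; ∠(LH, HK) = 90.00° ✓; |HK| = 8.900 ✓; ∠HKZ = 131.1° ✓; |KZ| = 14.50 ✗.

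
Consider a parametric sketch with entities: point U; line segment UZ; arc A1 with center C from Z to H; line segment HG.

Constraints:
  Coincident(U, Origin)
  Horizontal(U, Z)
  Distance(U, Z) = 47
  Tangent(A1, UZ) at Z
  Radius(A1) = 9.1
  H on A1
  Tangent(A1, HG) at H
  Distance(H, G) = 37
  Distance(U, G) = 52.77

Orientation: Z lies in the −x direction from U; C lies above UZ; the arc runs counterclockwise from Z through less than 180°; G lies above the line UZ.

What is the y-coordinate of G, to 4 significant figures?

43.29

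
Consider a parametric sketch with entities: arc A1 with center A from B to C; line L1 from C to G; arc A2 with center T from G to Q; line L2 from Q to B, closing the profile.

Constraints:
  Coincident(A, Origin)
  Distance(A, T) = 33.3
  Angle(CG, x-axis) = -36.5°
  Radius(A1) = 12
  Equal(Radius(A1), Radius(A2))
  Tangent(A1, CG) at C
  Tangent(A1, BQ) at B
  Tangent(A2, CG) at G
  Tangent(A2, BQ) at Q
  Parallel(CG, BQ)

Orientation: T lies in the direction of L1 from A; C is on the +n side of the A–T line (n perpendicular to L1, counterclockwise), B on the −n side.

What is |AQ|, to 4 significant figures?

35.40

Tangency of A1 to both parallel lines with radius 12.0 puts C and B at A ± 12.0·n: C = (7.138, 9.646), B = (-7.138, -9.646). Equal radii place G and Q the same way about T: G = T + 12.0·n = (33.91, -10.16), Q = T − 12.0·n = (19.63, -29.45). Then |AQ| = |Q − A| = 35.40.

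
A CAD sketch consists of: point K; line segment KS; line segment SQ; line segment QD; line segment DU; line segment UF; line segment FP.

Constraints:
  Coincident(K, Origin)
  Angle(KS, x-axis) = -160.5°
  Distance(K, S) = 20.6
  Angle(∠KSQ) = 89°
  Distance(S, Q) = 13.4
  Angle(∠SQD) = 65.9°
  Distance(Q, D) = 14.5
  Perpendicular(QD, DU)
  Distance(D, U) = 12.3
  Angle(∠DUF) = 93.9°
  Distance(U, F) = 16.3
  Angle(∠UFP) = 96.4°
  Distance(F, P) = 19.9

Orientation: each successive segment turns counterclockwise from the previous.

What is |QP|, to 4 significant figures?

8.148

∠DUF = 93.9° gives UF at -139.3° from the x-axis; with |UF| = 16.3, F = (-25.40, -11.12). ∠UFP = 96.4° gives FP at -55.70° from the x-axis; with |FP| = 19.9, P = (-14.18, -27.56). Then |QP| = |P − Q| = 8.148.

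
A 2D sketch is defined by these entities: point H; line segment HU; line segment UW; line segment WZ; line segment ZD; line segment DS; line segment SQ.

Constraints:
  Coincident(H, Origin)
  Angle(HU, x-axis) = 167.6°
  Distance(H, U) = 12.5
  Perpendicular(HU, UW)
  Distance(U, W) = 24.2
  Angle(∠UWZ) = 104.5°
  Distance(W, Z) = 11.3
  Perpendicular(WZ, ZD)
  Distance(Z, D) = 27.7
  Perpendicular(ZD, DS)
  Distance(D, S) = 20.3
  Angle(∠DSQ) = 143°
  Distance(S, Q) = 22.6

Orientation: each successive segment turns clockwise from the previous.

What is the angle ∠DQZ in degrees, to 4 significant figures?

39.71°

H is at the origin; HU runs at 167.6° with length 12.5, so U = (-12.21, 2.684). HU ⟂ UW, so UW runs at 77.60°; with |UW| = 24.2, W = (-7.012, 26.32). ∠UWZ = 104.5° gives WZ at 2.100° from the x-axis; with |WZ| = 11.3, Z = (4.281, 26.73). WZ ⟂ ZD, so ZD runs at -87.90°; with |ZD| = 27.7, D = (5.296, -0.9477). ZD ⟂ DS, so DS runs at -177.9°; with |DS| = 20.3, S = (-14.99, -1.692). ∠DSQ = 143.0° gives SQ at 145.1° from the x-axis; with |SQ| = 22.6, Q = (-33.53, 11.24). Then cos ∠DQZ = QD·QZ / (|QD||QZ|), giving 39.71°.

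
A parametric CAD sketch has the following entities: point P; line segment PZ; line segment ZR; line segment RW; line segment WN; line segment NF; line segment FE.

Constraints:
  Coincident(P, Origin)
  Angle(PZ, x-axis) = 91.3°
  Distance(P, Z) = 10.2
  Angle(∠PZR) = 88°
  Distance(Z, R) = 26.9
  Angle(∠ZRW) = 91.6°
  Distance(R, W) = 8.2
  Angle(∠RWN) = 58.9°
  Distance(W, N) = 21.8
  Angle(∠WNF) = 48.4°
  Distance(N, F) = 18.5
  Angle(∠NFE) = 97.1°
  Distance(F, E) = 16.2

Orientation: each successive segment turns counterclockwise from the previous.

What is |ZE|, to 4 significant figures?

33.31

P is at the origin; PZ runs at 91.3° with length 10.2, so Z = (-0.2314, 10.20). ∠PZR = 88.0° gives ZR at -176.7° from the x-axis; with |ZR| = 26.9, R = (-27.09, 8.649). ∠ZRW = 91.6° gives RW at -88.30° from the x-axis; with |RW| = 8.2, W = (-26.84, 0.4525). ∠RWN = 58.9° gives WN at 32.80° from the x-axis; with |WN| = 21.8, N = (-8.519, 12.26). ∠WNF = 48.4° gives NF at 164.4° from the x-axis; with |NF| = 18.5, F = (-26.34, 17.24). ∠NFE = 97.1° gives FE at -112.7° from the x-axis; with |FE| = 16.2, E = (-32.59, 2.292). Then |ZE| = |E − Z| = 33.31.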